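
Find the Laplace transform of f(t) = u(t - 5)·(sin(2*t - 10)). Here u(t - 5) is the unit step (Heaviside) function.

2*exp(-5*s)/(s^2 + 4)

By the second shifting theorem, L{u(t - c)·g(t - c)} = e^(-cs)·G(s) with c = 5 and G(s) = L{g(t)}.
L{sin(2t)} = 2/(s^2 + 4).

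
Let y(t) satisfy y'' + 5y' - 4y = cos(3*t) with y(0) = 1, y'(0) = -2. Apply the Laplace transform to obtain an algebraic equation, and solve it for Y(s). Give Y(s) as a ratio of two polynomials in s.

Apply the Laplace transform to the equation.
The derivative rules (L{y''} = s^2 Y - s·y(0) - y'(0) and L{y'} = sY - y(0), with y(0) = 1, y'(0) = -2) turn the left side into (s^2 + 5*s - 4)Y - (s + 3).
The right side is L{cos(3*t)} = s/(s^2 + 9).
So (s^2 + 5*s - 4)Y = s/(s^2 + 9) + (s + 3).
Isolate Y and clear denominators.

Y(s) = (s^3 + 3*s^2 + 10*s + 27)/(s^4 + 5*s^3 + 5*s^2 + 45*s - 36)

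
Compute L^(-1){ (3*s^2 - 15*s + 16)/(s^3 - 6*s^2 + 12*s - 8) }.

-t^2*exp(2*t) - 3*t*exp(2*t) + 3*exp(2*t)

Factor the denominator: s^3 - 6*s^2 + 12*s - 8 = (s - 2)^3.
Partial fraction decomposition gives [3/(s - 2)] + [-3/(s - 2)^2] + [-2/(s - 2)^3].
Invert each term: 3/(s - 2) ↔ 3e^(2t); -3/(s - 2)^2 ↔ -3t·e^(2t); -2/(s - 2)^3 ↔ (-1)t^2·e^(2t).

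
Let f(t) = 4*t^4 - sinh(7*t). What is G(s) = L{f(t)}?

Apply the Laplace transform termwise.
(-1)·[L{sinh(7t)} = 7/(s^2 - 49)]; (4)·[L{t^4} = 4!/s^5 = 24/s^5].

G(s) = -7/(s^2 - 49) + 96/s^5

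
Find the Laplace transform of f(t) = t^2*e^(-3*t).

L{e^(-3t)} = 1/(s + 3).
Then apply L{t^2·g(t)} = (-1)^2 d^2/ds^2[G(s)] with G(s) = 1/(s + 3):
differentiating 2 times and applying the sign gives 2/(s + 3)^3.

2/(s + 3)^3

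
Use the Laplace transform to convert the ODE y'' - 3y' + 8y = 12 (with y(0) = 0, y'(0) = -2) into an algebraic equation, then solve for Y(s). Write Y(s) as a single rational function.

Y(s) = (-2*s + 12)/(s^3 - 3*s^2 + 8*s)

Laplace-transform each side.
With L{y''} = s^2 Y - s·y(0) - y'(0) and L{y'} = sY - y(0), with y(0) = 0, y'(0) = -2: the LHS transforms to (s^2 - 3*s + 8)Y - (-2).
The right side is L{12} = 12/s.
So (s^2 - 3*s + 8)Y = 12/s + (-2).
Solve for Y(s) and write it as one ratio of polynomials.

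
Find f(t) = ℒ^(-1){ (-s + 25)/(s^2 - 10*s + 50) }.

Complete the square in the denominator: s^2 - 10*s + 50 = (s - 5)^2 + 5^2.
Split the numerator to match: -s + 25 = -1·(s - 5) + 4·5.
Invert each term: -1·(s - 5)/((s - 5)^2 + 25) ↔ -e^(5t)cos(5t); 4·5/((s - 5)^2 + 25) ↔ 4e^(5t)sin(5t).

f(t) = 4*exp(5*t)*sin(5*t) - exp(5*t)*cos(5*t)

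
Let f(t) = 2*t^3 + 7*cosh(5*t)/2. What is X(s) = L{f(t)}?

The transform is linear, so treat each term independently.
(7/2)·[L{cosh(5t)} = s/(s^2 - 25)]; (2)·[L{t^3} = 3!/s^4 = 6/s^4].

X(s) = 7*s/(2*(s^2 - 25)) + 12/s^4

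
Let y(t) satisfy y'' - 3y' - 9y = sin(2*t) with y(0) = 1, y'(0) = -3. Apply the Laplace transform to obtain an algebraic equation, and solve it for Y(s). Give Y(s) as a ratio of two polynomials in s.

Laplace-transform each side.
The derivative rules (L{y''} = s^2 Y - s·y(0) - y'(0) and L{y'} = sY - y(0), with y(0) = 1, y'(0) = -3) turn the left side into (s^2 - 3*s - 9)Y - (s - 6).
The right side is L{sin(2*t)} = 2/(s^2 + 4).
So (s^2 - 3*s - 9)Y = 2/(s^2 + 4) + (s - 6).
Solve for Y(s) and write it as one ratio of polynomials.

Y(s) = (s^3 - 6*s^2 + 4*s - 22)/(s^4 - 3*s^3 - 5*s^2 - 12*s - 36)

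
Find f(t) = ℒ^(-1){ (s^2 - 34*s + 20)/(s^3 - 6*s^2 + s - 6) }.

Factor the denominator: s^3 - 6*s^2 + s - 6 = (s - 6)*(s^2 + 1).
Partial fraction decomposition gives [-4/(s - 6)] + [5*s/(s^2 + 1)] + [-4/(s^2 + 1)].
Invert each term: -4/(s - 6) ↔ -4e^(6t); 5·s/(s^2 + 1) ↔ 5cos(t); -4·1/(s^2 + 1) ↔ -4sin(t).

f(t) = -4*exp(6*t) - 4*sin(t) + 5*cos(t)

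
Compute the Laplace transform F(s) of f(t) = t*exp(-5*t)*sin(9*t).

L{sin(9t)} = 9/(s^2 + 81).
Multiplying by e^(-5t) shifts s → s + 5, so L{exp(-5*t)*sin(9*t)} = 9/((s + 5)^2 + 81).
Then apply L{t·g(t)} = -d/ds[G(s)] with G(s) = 9/((s + 5)^2 + 81):
differentiating 1 time and applying the sign gives 18*(s + 5)/(s^2 + 10*s + 106)^2.

F(s) = 18*(s + 5)/(s^2 + 10*s + 106)^2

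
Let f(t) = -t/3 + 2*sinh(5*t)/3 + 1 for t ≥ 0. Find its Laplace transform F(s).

F(s) = 10/(3*(s^2 - 25)) + 1/s - 1/(3*s^2)

By linearity of the Laplace transform, transform each term separately.
(-1/3)·[L{t} = 1!/s^2 = 1/s^2]; L{1} = 1/s; (2/3)·[L{sinh(5t)} = 5/(s^2 - 25)].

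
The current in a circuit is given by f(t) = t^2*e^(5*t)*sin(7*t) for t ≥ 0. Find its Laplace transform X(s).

X(s) = 14*(3*s^2 - 30*s + 26)/(s^2 - 10*s + 74)^3

L{sin(7t)} = 7/(s^2 + 49).
Multiplying by e^(5t) shifts s → s - 5, so L{e^(5*t)*sin(7*t)} = 7/((s - 5)^2 + 49).
Then apply L{t^2·g(t)} = (-1)^2 d^2/ds^2[G(s)] with G(s) = 7/((s - 5)^2 + 49):
differentiating 2 times and applying the sign gives 14*(3*s^2 - 30*s + 26)/(s^2 - 10*s + 74)^3.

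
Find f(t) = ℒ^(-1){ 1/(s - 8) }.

f(t) = exp(8*t)

Since L{e^(8t)} = 1/(s - 8), the inverse is e^(8*t).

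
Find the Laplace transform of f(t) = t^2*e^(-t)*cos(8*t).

2*(s + 1)*(s^2 + 2*s - 191)/(s^2 + 2*s + 65)^3

L{cos(8t)} = s/(s^2 + 64).
Multiplying by e^(-t) shifts s → s + 1, so L{e^(-t)*cos(8*t)} = (s + 1)/((s + 1)^2 + 64).
Then apply L{t^2·g(t)} = (-1)^2 d^2/ds^2[G(s)] with G(s) = (s + 1)/((s + 1)^2 + 64):
differentiating 2 times and applying the sign gives 2*(s + 1)*(s^2 + 2*s - 191)/(s^2 + 2*s + 65)^3.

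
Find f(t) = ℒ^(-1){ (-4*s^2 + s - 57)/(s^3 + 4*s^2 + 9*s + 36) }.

f(t) = -sin(3*t) + cos(3*t) - 5*exp(-4*t)

Factor the denominator: s^3 + 4*s^2 + 9*s + 36 = (s + 4)*(s^2 + 9).
Partial fraction decomposition gives [-5/(s + 4)] + [s/(s^2 + 9)] + [-3/(s^2 + 9)].
Invert each term: -5/(s + 4) ↔ -5e^(-4t); 1·s/(s^2 + 9) ↔ cos(3t); -1·3/(s^2 + 9) ↔ -sin(3t).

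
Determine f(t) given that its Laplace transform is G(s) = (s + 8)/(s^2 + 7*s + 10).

Factor the denominator: s^2 + 7*s + 10 = (s + 2)*(s + 5).
Partial fraction decomposition gives [-1/(s + 5)] + [2/(s + 2)].
Invert each term: -1/(s + 5) ↔ -e^(-5t); 2/(s + 2) ↔ 2e^(-2t).

f(t) = 2*exp(-2*t) - exp(-5*t)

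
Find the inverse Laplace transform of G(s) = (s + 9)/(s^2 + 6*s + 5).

Factor the denominator: s^2 + 6*s + 5 = (s + 1)*(s + 5).
Partial fraction decomposition gives [2/(s + 1)] + [-1/(s + 5)].
Invert each term: 2/(s + 1) ↔ 2e^(-t); -1/(s + 5) ↔ -e^(-5t).

2*exp(-t) - exp(-5*t)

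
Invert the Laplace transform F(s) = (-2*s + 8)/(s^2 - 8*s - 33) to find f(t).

Rewrite the denominator: s^2 - 8*s - 33 = (s - 4)^2 - 49.
The form in (s - 4) signals a first-shifting-theorem factor e^(4t).
Since L{cosh(7t)} = s/(s^2 - 49), the inverse is exp(4*t)*cosh(7*t), scaled by -2.

f(t) = -2*exp(4*t)*cosh(7*t)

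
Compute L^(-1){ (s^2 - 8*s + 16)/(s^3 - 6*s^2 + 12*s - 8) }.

Factor the denominator: s^3 - 6*s^2 + 12*s - 8 = (s - 2)^3.
Partial fraction decomposition gives [1/(s - 2)] + [-4/(s - 2)^2] + [4/(s - 2)^3].
Invert each term: 1/(s - 2) ↔ e^(2t); -4/(s - 2)^2 ↔ -4t·e^(2t); 4/(s - 2)^3 ↔ (2)t^2·e^(2t).

2*t^2*exp(2*t) - 4*t*exp(2*t) + exp(2*t)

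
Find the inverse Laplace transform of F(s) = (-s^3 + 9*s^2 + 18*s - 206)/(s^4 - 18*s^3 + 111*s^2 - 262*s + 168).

Factor the denominator: s^4 - 18*s^3 + 111*s^2 - 262*s + 168 = (s - 7)*(s - 6)*(s - 4)*(s - 1).
Partial fraction decomposition gives [1/(s - 7)] + [-1/(s - 6)] + [2/(s - 1)] + [-3/(s - 4)].
Invert each term: 1/(s - 7) ↔ e^(7t); -1/(s - 6) ↔ -e^(6t); 2/(s - 1) ↔ 2e^(t); -3/(s - 4) ↔ -3e^(4t).

exp(7*t) - exp(6*t) - 3*exp(4*t) + 2*exp(t)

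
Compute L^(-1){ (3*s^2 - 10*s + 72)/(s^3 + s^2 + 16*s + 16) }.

-2*sin(4*t) - 2*cos(4*t) + 5*exp(-t)

Factor the denominator: s^3 + s^2 + 16*s + 16 = (s + 1)*(s^2 + 16).
Partial fraction decomposition gives [5/(s + 1)] + [-2*s/(s^2 + 16)] + [-8/(s^2 + 16)].
Invert each term: 5/(s + 1) ↔ 5e^(-t); -2·s/(s^2 + 16) ↔ -2cos(4t); -2·4/(s^2 + 16) ↔ -2sin(4t).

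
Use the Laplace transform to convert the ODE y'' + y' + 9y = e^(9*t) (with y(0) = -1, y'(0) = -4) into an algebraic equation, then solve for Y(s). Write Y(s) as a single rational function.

Laplace-transform each side.
Using L{y''} = s^2 Y - s·y(0) - y'(0) and L{y'} = sY - y(0), with y(0) = -1, y'(0) = -4, the left side becomes (s^2 + s + 9)Y - (-s - 5).
The right side is L{e^(9*t)} = 1/(s - 9).
So (s^2 + s + 9)Y = 1/(s - 9) + (-s - 5).
Divide through and combine into a single rational function.

Y(s) = (-s^2 + 4*s + 46)/(s^3 - 8*s^2 - 81)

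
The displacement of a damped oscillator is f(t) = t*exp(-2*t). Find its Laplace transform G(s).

G(s) = (s + 2)^(-2)

L{t} = 1!/s^2 = 1/s^2.
By the first shifting theorem, multiplying by e^(-2t) replaces s with s + 2.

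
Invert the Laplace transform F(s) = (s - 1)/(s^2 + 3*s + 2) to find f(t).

f(t) = -2*exp(-t) + 3*exp(-2*t)

Factor the denominator: s^2 + 3*s + 2 = (s + 1)*(s + 2).
Partial fraction decomposition gives [3/(s + 2)] + [-2/(s + 1)].
Invert each term: 3/(s + 2) ↔ 3e^(-2t); -2/(s + 1) ↔ -2e^(-t).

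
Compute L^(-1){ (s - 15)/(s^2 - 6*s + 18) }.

-4*exp(3*t)*sin(3*t) + exp(3*t)*cos(3*t)

Complete the square in the denominator: s^2 - 6*s + 18 = (s - 3)^2 + 3^2.
Split the numerator to match: s - 15 = 1·(s - 3) - 4·3.
Invert each term: 1·(s - 3)/((s - 3)^2 + 9) ↔ e^(3t)cos(3t); -4·3/((s - 3)^2 + 9) ↔ -4e^(3t)sin(3t).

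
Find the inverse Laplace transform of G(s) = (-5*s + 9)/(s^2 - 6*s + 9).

Factor the denominator: s^2 - 6*s + 9 = (s - 3)^2.
Partial fraction decomposition gives [-5/(s - 3)] + [-6/(s - 3)^2].
Invert each term: -5/(s - 3) ↔ -5e^(3t); -6/(s - 3)^2 ↔ -6t·e^(3t).

-6*t*exp(3*t) - 5*exp(3*t)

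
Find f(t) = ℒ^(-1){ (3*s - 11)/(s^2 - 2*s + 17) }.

f(t) = -2*exp(t)*sin(4*t) + 3*exp(t)*cos(4*t)

Complete the square in the denominator: s^2 - 2*s + 17 = (s - 1)^2 + 4^2.
Split the numerator to match: 3*s - 11 = 3·(s - 1) - 2·4.
Invert each term: 3·(s - 1)/((s - 1)^2 + 16) ↔ 3e^(t)cos(4t); -2·4/((s - 1)^2 + 16) ↔ -2e^(t)sin(4t).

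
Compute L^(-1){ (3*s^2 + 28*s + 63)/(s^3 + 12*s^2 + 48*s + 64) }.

-t^2*exp(-4*t)/2 + 4*t*exp(-4*t) + 3*exp(-4*t)

Factor the denominator: s^3 + 12*s^2 + 48*s + 64 = (s + 4)^3.
Partial fraction decomposition gives [3/(s + 4)] + [4/(s + 4)^2] + [-1/(s + 4)^3].
Invert each term: 3/(s + 4) ↔ 3e^(-4t); 4/(s + 4)^2 ↔ 4t·e^(-4t); -1/(s + 4)^3 ↔ (-1/2)t^2·e^(-4t).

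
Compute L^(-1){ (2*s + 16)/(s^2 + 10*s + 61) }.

Complete the square in the denominator: s^2 + 10*s + 61 = (s + 5)^2 + 6^2.
Split the numerator to match: 2*s + 16 = 2·(s + 5) + 1·6.
Invert each term: 2·(s + 5)/((s + 5)^2 + 36) ↔ 2e^(-5t)cos(6t); 1·6/((s + 5)^2 + 36) ↔ e^(-5t)sin(6t).

exp(-5*t)*sin(6*t) + 2*exp(-5*t)*cos(6*t)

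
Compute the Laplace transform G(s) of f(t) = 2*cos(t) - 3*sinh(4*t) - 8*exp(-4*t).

By linearity of the Laplace transform, transform each term separately.
(-3)·[L{sinh(4t)} = 4/(s^2 - 16)]; (2)·[L{cos(t)} = s/(s^2 + 1)]; (-8)·[L{e^(-4t)} = 1/(s + 4)].

G(s) = 2*s/(s^2 + 1) - 12/(s^2 - 16) - 8/(s + 4)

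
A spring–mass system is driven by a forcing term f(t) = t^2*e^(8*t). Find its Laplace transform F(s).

L{e^(8t)} = 1/(s - 8).
Then apply L{t^2·g(t)} = (-1)^2 d^2/ds^2[G(s)] with G(s) = 1/(s - 8):
differentiating 2 times and applying the sign gives 2/(s - 8)^3.

F(s) = 2/(s - 8)^3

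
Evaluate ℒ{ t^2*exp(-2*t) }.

L{e^(-2t)} = 1/(s + 2).
Then apply L{t^2·g(t)} = (-1)^2 d^2/ds^2[G(s)] with G(s) = 1/(s + 2):
differentiating 2 times and applying the sign gives 2/(s + 2)^3.

2/(s + 2)^3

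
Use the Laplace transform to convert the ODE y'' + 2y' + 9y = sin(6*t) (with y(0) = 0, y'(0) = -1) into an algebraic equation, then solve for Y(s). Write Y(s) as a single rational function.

Y(s) = (-s^2 - 30)/(s^4 + 2*s^3 + 45*s^2 + 72*s + 324)

Transform both sides with L{·}.
Using L{y''} = s^2 Y - s·y(0) - y'(0) and L{y'} = sY - y(0), with y(0) = 0, y'(0) = -1, the left side becomes (s^2 + 2*s + 9)Y - (-1).
The right side is L{sin(6*t)} = 6/(s^2 + 36).
So (s^2 + 2*s + 9)Y = 6/(s^2 + 36) + (-1).
Divide through and combine into a single rational function.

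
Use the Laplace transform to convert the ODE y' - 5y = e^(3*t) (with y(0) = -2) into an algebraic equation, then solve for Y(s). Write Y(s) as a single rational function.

Apply the Laplace transform to the equation.
With L{y'} = sY - y(0) = sY - (-2): the LHS transforms to (s - 5)Y - (-2).
The right side is L{e^(3*t)} = 1/(s - 3).
So (s - 5)Y = 1/(s - 3) + (-2).
Solve for Y(s) and write it as one ratio of polynomials.

Y(s) = (-2*s + 7)/(s^2 - 8*s + 15)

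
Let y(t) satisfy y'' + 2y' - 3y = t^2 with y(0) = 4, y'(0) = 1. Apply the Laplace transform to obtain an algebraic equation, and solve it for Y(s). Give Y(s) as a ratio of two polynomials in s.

Y(s) = (4*s^4 + 9*s^3 + 2)/(s^5 + 2*s^4 - 3*s^3)

Apply the Laplace transform to the equation.
The derivative rules (L{y''} = s^2 Y - s·y(0) - y'(0) and L{y'} = sY - y(0), with y(0) = 4, y'(0) = 1) turn the left side into (s^2 + 2*s - 3)Y - (4*s + 9).
The right side is L{t^2} = 2/s^3.
So (s^2 + 2*s - 3)Y = 2/s^3 + (4*s + 9).
Divide through and combine into a single rational function.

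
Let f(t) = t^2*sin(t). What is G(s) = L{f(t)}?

G(s) = 2*(3*s^2 - 1)/(s^2 + 1)^3

L{sin(t)} = 1/(s^2 + 1).
Then apply L{t^2·g(t)} = (-1)^2 d^2/ds^2[H(s)] with H(s) = 1/(s^2 + 1):
differentiating 2 times and applying the sign gives 2*(3*s^2 - 1)/(s^2 + 1)^3.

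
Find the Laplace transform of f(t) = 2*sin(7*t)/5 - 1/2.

By linearity of the Laplace transform, transform each term separately.
L{-1/2} = (-1/2)/s; (2/5)·[L{sin(7t)} = 7/(s^2 + 49)].

14/(5*(s^2 + 49)) - 1/(2*s)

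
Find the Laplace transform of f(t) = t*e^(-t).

L{t} = 1!/s^2 = 1/s^2.
By the first shifting theorem, multiplying by e^(-t) replaces s with s + 1.

(s + 1)^(-2)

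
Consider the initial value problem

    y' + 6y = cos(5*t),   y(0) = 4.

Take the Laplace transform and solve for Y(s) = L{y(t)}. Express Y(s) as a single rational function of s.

Y(s) = (4*s^2 + s + 100)/(s^3 + 6*s^2 + 25*s + 150)

Laplace-transform each side.
The derivative rules (L{y'} = sY - y(0) = sY - 4) turn the left side into (s + 6)Y - (4).
The right side is L{cos(5*t)} = s/(s^2 + 25).
So (s + 6)Y = s/(s^2 + 25) + (4).
Solve for Y(s) and write it as one ratio of polynomials.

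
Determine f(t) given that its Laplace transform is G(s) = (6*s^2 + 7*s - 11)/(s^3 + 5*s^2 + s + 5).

f(t) = -3*sin(t) + 2*cos(t) + 4*exp(-5*t)

Factor the denominator: s^3 + 5*s^2 + s + 5 = (s + 5)*(s^2 + 1).
Partial fraction decomposition gives [4/(s + 5)] + [2*s/(s^2 + 1)] + [-3/(s^2 + 1)].
Invert each term: 4/(s + 5) ↔ 4e^(-5t); 2·s/(s^2 + 1) ↔ 2cos(t); -3·1/(s^2 + 1) ↔ -3sin(t).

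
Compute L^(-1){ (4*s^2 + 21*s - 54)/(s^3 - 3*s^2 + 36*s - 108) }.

exp(3*t) + 5*sin(6*t) + 3*cos(6*t)

Factor the denominator: s^3 - 3*s^2 + 36*s - 108 = (s - 3)*(s^2 + 36).
Partial fraction decomposition gives [1/(s - 3)] + [3*s/(s^2 + 36)] + [30/(s^2 + 36)].
Invert each term: 1/(s - 3) ↔ e^(3t); 3·s/(s^2 + 36) ↔ 3cos(6t); 5·6/(s^2 + 36) ↔ 5sin(6t).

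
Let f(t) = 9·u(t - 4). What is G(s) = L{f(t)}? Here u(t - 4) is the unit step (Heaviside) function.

By the second shifting theorem, L{u(t - c)·g(t - c)} = e^(-cs)·H(s) with c = 4 and H(s) = L{g(t)}.
L{9} = 9/s.

G(s) = 9*exp(-4*s)/s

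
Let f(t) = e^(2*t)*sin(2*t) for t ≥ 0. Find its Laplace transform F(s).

L{sin(2t)} = 2/(s^2 + 4).
By the first shifting theorem, multiplying by e^(2t) replaces s with s - 2.

F(s) = 2/((s - 2)^2 + 4)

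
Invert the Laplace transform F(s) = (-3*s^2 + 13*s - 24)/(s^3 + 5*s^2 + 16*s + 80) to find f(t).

f(t) = 2*sin(4*t) + cos(4*t) - 4*exp(-5*t)

Factor the denominator: s^3 + 5*s^2 + 16*s + 80 = (s + 5)*(s^2 + 16).
Partial fraction decomposition gives [-4/(s + 5)] + [s/(s^2 + 16)] + [8/(s^2 + 16)].
Invert each term: -4/(s + 5) ↔ -4e^(-5t); 1·s/(s^2 + 16) ↔ cos(4t); 2·4/(s^2 + 16) ↔ 2sin(4t).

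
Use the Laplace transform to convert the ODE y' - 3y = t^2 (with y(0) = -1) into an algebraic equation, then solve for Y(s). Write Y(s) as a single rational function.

Y(s) = (-s^3 + 2)/(s^4 - 3*s^3)

Apply the Laplace transform to the equation.
Using L{y'} = sY - y(0) = sY - (-1), the left side becomes (s - 3)Y - (-1).
The right side is L{t^2} = 2/s^3.
So (s - 3)Y = 2/s^3 + (-1).
Divide through and combine into a single rational function.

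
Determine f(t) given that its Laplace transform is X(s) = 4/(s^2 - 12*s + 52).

Rewrite the denominator: s^2 - 12*s + 52 = (s - 6)^2 + 16.
The form in (s - 6) signals a first-shifting-theorem factor e^(6t).
Since L{sin(4t)} = 4/(s^2 + 16), the inverse is e^(6*t)*sin(4*t).

f(t) = exp(6*t)*sin(4*t)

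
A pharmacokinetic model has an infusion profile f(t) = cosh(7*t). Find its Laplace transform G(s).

G(s) = s/(s^2 - 49)

L{cosh(7t)} = s/(s^2 - 49).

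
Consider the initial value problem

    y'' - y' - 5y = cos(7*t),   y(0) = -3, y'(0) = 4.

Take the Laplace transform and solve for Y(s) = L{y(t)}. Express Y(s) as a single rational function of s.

Y(s) = (-3*s^3 + 7*s^2 - 146*s + 343)/(s^4 - s^3 + 44*s^2 - 49*s - 245)

Take the Laplace transform of both sides.
With L{y''} = s^2 Y - s·y(0) - y'(0) and L{y'} = sY - y(0), with y(0) = -3, y'(0) = 4: the LHS transforms to (s^2 - s - 5)Y - (-3*s + 7).
The right side is L{cos(7*t)} = s/(s^2 + 49).
So (s^2 - s - 5)Y = s/(s^2 + 49) + (-3*s + 7).
Solve for Y(s) and write it as one ratio of polynomials.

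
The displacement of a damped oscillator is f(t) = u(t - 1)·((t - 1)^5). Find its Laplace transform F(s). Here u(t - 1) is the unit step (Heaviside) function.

By the second shifting theorem, L{u(t - c)·g(t - c)} = e^(-cs)·G(s) with c = 1 and G(s) = L{g(t)}.
L{t^5} = 5!/s^6 = 120/s^6.

F(s) = 120*exp(-s)/s^6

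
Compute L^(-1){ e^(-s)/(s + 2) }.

The factor e^(-s) signals a time shift by c = 1 (second shifting theorem).
L{e^(-2t)} = 1/(s + 2), so L^-1{1/(s + 2)} = e^(-2*t).
Hence the inverse is u(t - 1) times that function evaluated at t - 1.

Heaviside(t - 1)*(exp(-2*t + 2))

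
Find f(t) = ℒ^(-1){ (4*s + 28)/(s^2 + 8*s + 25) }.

f(t) = 4*exp(-4*t)*sin(3*t) + 4*exp(-4*t)*cos(3*t)

Complete the square in the denominator: s^2 + 8*s + 25 = (s + 4)^2 + 3^2.
Split the numerator to match: 4*s + 28 = 4·(s + 4) + 4·3.
Invert each term: 4·(s + 4)/((s + 4)^2 + 9) ↔ 4e^(-4t)cos(3t); 4·3/((s + 4)^2 + 9) ↔ 4e^(-4t)sin(3t).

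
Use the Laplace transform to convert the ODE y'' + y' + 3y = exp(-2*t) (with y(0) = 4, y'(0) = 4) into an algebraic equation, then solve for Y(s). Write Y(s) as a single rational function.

Transform both sides with L{·}.
Using L{y''} = s^2 Y - s·y(0) - y'(0) and L{y'} = sY - y(0), with y(0) = 4, y'(0) = 4, the left side becomes (s^2 + s + 3)Y - (4*s + 8).
The right side is L{exp(-2*t)} = 1/(s + 2).
So (s^2 + s + 3)Y = 1/(s + 2) + (4*s + 8).
Divide through and combine into a single rational function.

Y(s) = (4*s^2 + 16*s + 17)/(s^3 + 3*s^2 + 5*s + 6)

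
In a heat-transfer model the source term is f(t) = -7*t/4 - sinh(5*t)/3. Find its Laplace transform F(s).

F(s) = -5/(3*(s^2 - 25)) - 7/(4*s^2)

Apply the Laplace transform termwise.
(-1/3)·[L{sinh(5t)} = 5/(s^2 - 25)]; (-7/4)·[L{t} = 1!/s^2 = 1/s^2].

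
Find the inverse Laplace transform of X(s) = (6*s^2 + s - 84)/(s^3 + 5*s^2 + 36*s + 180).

Factor the denominator: s^3 + 5*s^2 + 36*s + 180 = (s + 5)*(s^2 + 36).
Partial fraction decomposition gives [1/(s + 5)] + [5*s/(s^2 + 36)] + [-24/(s^2 + 36)].
Invert each term: 1/(s + 5) ↔ e^(-5t); 5·s/(s^2 + 36) ↔ 5cos(6t); -4·6/(s^2 + 36) ↔ -4sin(6t).

-4*sin(6*t) + 5*cos(6*t) + exp(-5*t)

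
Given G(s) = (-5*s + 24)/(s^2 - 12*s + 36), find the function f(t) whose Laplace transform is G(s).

Factor the denominator: s^2 - 12*s + 36 = (s - 6)^2.
Partial fraction decomposition gives [-5/(s - 6)] + [-6/(s - 6)^2].
Invert each term: -5/(s - 6) ↔ -5e^(6t); -6/(s - 6)^2 ↔ -6t·e^(6t).

f(t) = -6*t*exp(6*t) - 5*exp(6*t)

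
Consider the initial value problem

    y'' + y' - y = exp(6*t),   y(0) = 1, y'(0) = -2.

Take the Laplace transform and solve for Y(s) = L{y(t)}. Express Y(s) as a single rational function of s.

Y(s) = (s^2 - 7*s + 7)/(s^3 - 5*s^2 - 7*s + 6)

Apply the Laplace transform to the equation.
Using L{y''} = s^2 Y - s·y(0) - y'(0) and L{y'} = sY - y(0), with y(0) = 1, y'(0) = -2, the left side becomes (s^2 + s - 1)Y - (s - 1).
The right side is L{exp(6*t)} = 1/(s - 6).
So (s^2 + s - 1)Y = 1/(s - 6) + (s - 1).
Isolate Y and clear denominators.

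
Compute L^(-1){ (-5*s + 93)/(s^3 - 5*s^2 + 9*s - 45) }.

2*exp(5*t) - 5*sin(3*t) - 2*cos(3*t)

Factor the denominator: s^3 - 5*s^2 + 9*s - 45 = (s - 5)*(s^2 + 9).
Partial fraction decomposition gives [2/(s - 5)] + [-2*s/(s^2 + 9)] + [-15/(s^2 + 9)].
Invert each term: 2/(s - 5) ↔ 2e^(5t); -2·s/(s^2 + 9) ↔ -2cos(3t); -5·3/(s^2 + 9) ↔ -5sin(3t).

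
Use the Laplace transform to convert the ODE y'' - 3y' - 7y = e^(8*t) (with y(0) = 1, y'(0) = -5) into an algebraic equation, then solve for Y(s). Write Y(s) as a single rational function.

Y(s) = (s^2 - 16*s + 65)/(s^3 - 11*s^2 + 17*s + 56)

Transform both sides with L{·}.
Using L{y''} = s^2 Y - s·y(0) - y'(0) and L{y'} = sY - y(0), with y(0) = 1, y'(0) = -5, the left side becomes (s^2 - 3*s - 7)Y - (s - 8).
The right side is L{e^(8*t)} = 1/(s - 8).
So (s^2 - 3*s - 7)Y = 1/(s - 8) + (s - 8).
Solve for Y(s) and write it as one ratio of polynomials.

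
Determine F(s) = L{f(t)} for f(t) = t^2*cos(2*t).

F(s) = 2*s*(s^2 - 12)/(s^2 + 4)^3

L{cos(2t)} = s/(s^2 + 4).
Then apply L{t^2·g(t)} = (-1)^2 d^2/ds^2[G(s)] with G(s) = s/(s^2 + 4):
differentiating 2 times and applying the sign gives 2*s*(s^2 - 12)/(s^2 + 4)^3.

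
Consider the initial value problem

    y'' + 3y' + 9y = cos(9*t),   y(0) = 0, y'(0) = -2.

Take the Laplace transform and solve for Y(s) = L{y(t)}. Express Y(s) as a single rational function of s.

Take the Laplace transform of both sides.
Using L{y''} = s^2 Y - s·y(0) - y'(0) and L{y'} = sY - y(0), with y(0) = 0, y'(0) = -2, the left side becomes (s^2 + 3*s + 9)Y - (-2).
The right side is L{cos(9*t)} = s/(s^2 + 81).
So (s^2 + 3*s + 9)Y = s/(s^2 + 81) + (-2).
Divide through and combine into a single rational function.

Y(s) = (-2*s^2 + s - 162)/(s^4 + 3*s^3 + 90*s^2 + 243*s + 729)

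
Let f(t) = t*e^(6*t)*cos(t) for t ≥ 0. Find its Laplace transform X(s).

L{cos(t)} = s/(s^2 + 1).
Multiplying by e^(6t) shifts s → s - 6, so L{e^(6*t)*cos(t)} = (s - 6)/((s - 6)^2 + 1).
Then apply L{t·g(t)} = -d/ds[G(s)] with G(s) = (s - 6)/((s - 6)^2 + 1):
differentiating 1 time and applying the sign gives (s - 7)*(s - 5)/(s^2 - 12*s + 37)^2.

X(s) = (s - 7)*(s - 5)/(s^2 - 12*s + 37)^2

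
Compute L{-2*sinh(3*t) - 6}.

-6/(s^2 - 9) - 6/s

By linearity of the Laplace transform, transform each term separately.
L{-6} = -6/s; (-2)·[L{sinh(3t)} = 3/(s^2 - 9)].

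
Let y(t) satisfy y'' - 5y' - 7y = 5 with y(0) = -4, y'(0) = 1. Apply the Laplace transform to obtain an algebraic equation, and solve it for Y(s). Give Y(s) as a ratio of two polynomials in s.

Y(s) = (-4*s^2 + 21*s + 5)/(s^3 - 5*s^2 - 7*s)

Apply the Laplace transform to the equation.
With L{y''} = s^2 Y - s·y(0) - y'(0) and L{y'} = sY - y(0), with y(0) = -4, y'(0) = 1: the LHS transforms to (s^2 - 5*s - 7)Y - (-4*s + 21).
The right side is L{5} = 5/s.
So (s^2 - 5*s - 7)Y = 5/s + (-4*s + 21).
Divide through and combine into a single rational function.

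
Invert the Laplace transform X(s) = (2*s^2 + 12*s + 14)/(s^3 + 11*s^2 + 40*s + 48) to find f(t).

f(t) = 2*t*exp(-4*t) - 4*exp(-3*t) + 6*exp(-4*t)

Factor the denominator: s^3 + 11*s^2 + 40*s + 48 = (s + 3)*(s + 4)^2.
Partial fraction decomposition gives [6/(s + 4)] + [2/(s + 4)^2] + [-4/(s + 3)].
Invert each term: 6/(s + 4) ↔ 6e^(-4t); 2/(s + 4)^2 ↔ 2t·e^(-4t); -4/(s + 3) ↔ -4e^(-3t).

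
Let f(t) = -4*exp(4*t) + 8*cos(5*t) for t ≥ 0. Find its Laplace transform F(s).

F(s) = 8*s/(s^2 + 25) - 4/(s - 4)

Apply the Laplace transform termwise.
(-4)·[L{e^(4t)} = 1/(s - 4)]; (8)·[L{cos(5t)} = s/(s^2 + 25)].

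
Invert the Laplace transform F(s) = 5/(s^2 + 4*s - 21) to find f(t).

f(t) = exp(-2*t)*sinh(5*t)

Rewrite the denominator: s^2 + 4*s - 21 = (s + 2)^2 - 25.
The form in (s + 2) signals a first-shifting-theorem factor e^(-2t).
Since L{sinh(5t)} = 5/(s^2 - 25), the inverse is e^(-2*t)*sinh(5*t).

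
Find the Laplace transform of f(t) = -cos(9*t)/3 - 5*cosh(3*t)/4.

-s/(3*(s^2 + 81)) - 5*s/(4*(s^2 - 9))

The transform is linear, so treat each term independently.
(-1/3)·[L{cos(9t)} = s/(s^2 + 81)]; (-5/4)·[L{cosh(3t)} = s/(s^2 - 9)].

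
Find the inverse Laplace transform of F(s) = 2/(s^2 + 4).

sin(2*t)

Since L{sin(2t)} = 2/(s^2 + 4), the inverse is sin(2*t).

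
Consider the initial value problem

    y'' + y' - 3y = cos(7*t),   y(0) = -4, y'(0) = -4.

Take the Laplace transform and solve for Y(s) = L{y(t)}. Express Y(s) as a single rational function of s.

Y(s) = (-4*s^3 - 8*s^2 - 195*s - 392)/(s^4 + s^3 + 46*s^2 + 49*s - 147)

Laplace-transform each side.
The derivative rules (L{y''} = s^2 Y - s·y(0) - y'(0) and L{y'} = sY - y(0), with y(0) = -4, y'(0) = -4) turn the left side into (s^2 + s - 3)Y - (-4*s - 8).
The right side is L{cos(7*t)} = s/(s^2 + 49).
So (s^2 + s - 3)Y = s/(s^2 + 49) + (-4*s - 8).
Divide through and combine into a single rational function.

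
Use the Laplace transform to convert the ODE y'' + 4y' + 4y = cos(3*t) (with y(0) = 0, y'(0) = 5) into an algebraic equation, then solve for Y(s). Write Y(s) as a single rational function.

Y(s) = (5*s^2 + s + 45)/(s^4 + 4*s^3 + 13*s^2 + 36*s + 36)

Take the Laplace transform of both sides.
The derivative rules (L{y''} = s^2 Y - s·y(0) - y'(0) and L{y'} = sY - y(0), with y(0) = 0, y'(0) = 5) turn the left side into (s^2 + 4*s + 4)Y - (5).
The right side is L{cos(3*t)} = s/(s^2 + 9).
So (s^2 + 4*s + 4)Y = s/(s^2 + 9) + (5).
Solve for Y(s) and write it as one ratio of polynomials.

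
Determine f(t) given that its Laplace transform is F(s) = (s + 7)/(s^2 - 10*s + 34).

f(t) = 4*exp(5*t)*sin(3*t) + exp(5*t)*cos(3*t)

Complete the square in the denominator: s^2 - 10*s + 34 = (s - 5)^2 + 3^2.
Split the numerator to match: s + 7 = 1·(s - 5) + 4·3.
Invert each term: 1·(s - 5)/((s - 5)^2 + 9) ↔ e^(5t)cos(3t); 4·3/((s - 5)^2 + 9) ↔ 4e^(5t)sin(3t).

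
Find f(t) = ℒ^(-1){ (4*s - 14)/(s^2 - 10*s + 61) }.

f(t) = exp(5*t)*sin(6*t) + 4*exp(5*t)*cos(6*t)

Complete the square in the denominator: s^2 - 10*s + 61 = (s - 5)^2 + 6^2.
Split the numerator to match: 4*s - 14 = 4·(s - 5) + 1·6.
Invert each term: 4·(s - 5)/((s - 5)^2 + 36) ↔ 4e^(5t)cos(6t); 1·6/((s - 5)^2 + 36) ↔ e^(5t)sin(6t).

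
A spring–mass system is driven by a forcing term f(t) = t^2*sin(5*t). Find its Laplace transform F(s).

L{sin(5t)} = 5/(s^2 + 25).
Then apply L{t^2·g(t)} = (-1)^2 d^2/ds^2[G(s)] with G(s) = 5/(s^2 + 25):
differentiating 2 times and applying the sign gives 10*(3*s^2 - 25)/(s^2 + 25)^3.

F(s) = 10*(3*s^2 - 25)/(s^2 + 25)^3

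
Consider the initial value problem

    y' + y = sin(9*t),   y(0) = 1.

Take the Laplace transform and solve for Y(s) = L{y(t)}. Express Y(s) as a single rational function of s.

Y(s) = (s^2 + 90)/(s^3 + s^2 + 81*s + 81)

Transform both sides with L{·}.
The derivative rules (L{y'} = sY - y(0) = sY - 1) turn the left side into (s + 1)Y - (1).
The right side is L{sin(9*t)} = 9/(s^2 + 81).
So (s + 1)Y = 9/(s^2 + 81) + (1).
Divide through and combine into a single rational function.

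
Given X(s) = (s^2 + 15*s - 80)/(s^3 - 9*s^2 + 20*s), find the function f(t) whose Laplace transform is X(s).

Factor the denominator: s^3 - 9*s^2 + 20*s = s*(s - 5)*(s - 4).
Partial fraction decomposition gives [1/(s - 4)] + [-4/s] + [4/(s - 5)].
Invert each term: 1/(s - 4) ↔ e^(4t); -4/(s - 0) ↔ -4e^(0t); 4/(s - 5) ↔ 4e^(5t).

f(t) = 4*exp(5*t) + exp(4*t) - 4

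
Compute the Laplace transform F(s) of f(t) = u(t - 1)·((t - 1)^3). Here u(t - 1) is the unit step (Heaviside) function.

F(s) = 6*exp(-s)/s^4

By the second shifting theorem, L{u(t - c)·g(t - c)} = e^(-cs)·G(s) with c = 1 and G(s) = L{g(t)}.
L{t^3} = 3!/s^4 = 6/s^4.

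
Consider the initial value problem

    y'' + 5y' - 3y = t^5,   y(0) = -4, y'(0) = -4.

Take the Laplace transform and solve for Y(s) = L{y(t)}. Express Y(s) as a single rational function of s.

Y(s) = (-4*s^7 - 24*s^6 + 120)/(s^8 + 5*s^7 - 3*s^6)

Apply the Laplace transform to the equation.
The derivative rules (L{y''} = s^2 Y - s·y(0) - y'(0) and L{y'} = sY - y(0), with y(0) = -4, y'(0) = -4) turn the left side into (s^2 + 5*s - 3)Y - (-4*s - 24).
The right side is L{t^5} = 120/s^6.
So (s^2 + 5*s - 3)Y = 120/s^6 + (-4*s - 24).
Divide through and combine into a single rational function.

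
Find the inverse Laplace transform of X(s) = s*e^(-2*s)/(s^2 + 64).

Heaviside(t - 2)*(cos(8*t - 16))

The factor e^(-2s) signals a time shift by c = 2 (second shifting theorem).
L{cos(8t)} = s/(s^2 + 64), so L^-1{s/(s^2 + 64)} = cos(8*t).
Hence the inverse is u(t - 2) times that function evaluated at t - 2.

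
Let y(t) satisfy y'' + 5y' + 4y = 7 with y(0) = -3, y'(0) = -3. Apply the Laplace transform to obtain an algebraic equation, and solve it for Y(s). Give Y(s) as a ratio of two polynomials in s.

Transform both sides with L{·}.
With L{y''} = s^2 Y - s·y(0) - y'(0) and L{y'} = sY - y(0), with y(0) = -3, y'(0) = -3: the LHS transforms to (s^2 + 5*s + 4)Y - (-3*s - 18).
The right side is L{7} = 7/s.
So (s^2 + 5*s + 4)Y = 7/s + (-3*s - 18).
Isolate Y and clear denominators.

Y(s) = (-3*s^2 - 18*s + 7)/(s^3 + 5*s^2 + 4*s)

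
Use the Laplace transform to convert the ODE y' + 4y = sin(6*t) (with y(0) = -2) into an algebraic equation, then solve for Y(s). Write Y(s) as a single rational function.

Apply the Laplace transform to the equation.
Using L{y'} = sY - y(0) = sY - (-2), the left side becomes (s + 4)Y - (-2).
The right side is L{sin(6*t)} = 6/(s^2 + 36).
So (s + 4)Y = 6/(s^2 + 36) + (-2).
Isolate Y and clear denominators.

Y(s) = (-2*s^2 - 66)/(s^3 + 4*s^2 + 36*s + 144)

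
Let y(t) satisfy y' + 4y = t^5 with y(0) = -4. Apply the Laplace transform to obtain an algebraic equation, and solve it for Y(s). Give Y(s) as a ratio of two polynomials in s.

Y(s) = (-4*s^6 + 120)/(s^7 + 4*s^6)

Apply the Laplace transform to the equation.
With L{y'} = sY - y(0) = sY - (-4): the LHS transforms to (s + 4)Y - (-4).
The right side is L{t^5} = 120/s^6.
So (s + 4)Y = 120/s^6 + (-4).
Isolate Y and clear denominators.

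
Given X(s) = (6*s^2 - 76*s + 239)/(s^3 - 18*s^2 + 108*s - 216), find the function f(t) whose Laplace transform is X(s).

Factor the denominator: s^3 - 18*s^2 + 108*s - 216 = (s - 6)^3.
Partial fraction decomposition gives [6/(s - 6)] + [-4/(s - 6)^2] + [-1/(s - 6)^3].
Invert each term: 6/(s - 6) ↔ 6e^(6t); -4/(s - 6)^2 ↔ -4t·e^(6t); -1/(s - 6)^3 ↔ (-1/2)t^2·e^(6t).

f(t) = -t^2*exp(6*t)/2 - 4*t*exp(6*t) + 6*exp(6*t)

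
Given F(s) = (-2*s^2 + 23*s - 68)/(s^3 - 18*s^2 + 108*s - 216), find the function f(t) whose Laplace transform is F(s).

f(t) = -t^2*exp(6*t) - t*exp(6*t) - 2*exp(6*t)

Factor the denominator: s^3 - 18*s^2 + 108*s - 216 = (s - 6)^3.
Partial fraction decomposition gives [-2/(s - 6)] + [-1/(s - 6)^2] + [-2/(s - 6)^3].
Invert each term: -2/(s - 6) ↔ -2e^(6t); -1/(s - 6)^2 ↔ -t·e^(6t); -2/(s - 6)^3 ↔ (-1)t^2·e^(6t).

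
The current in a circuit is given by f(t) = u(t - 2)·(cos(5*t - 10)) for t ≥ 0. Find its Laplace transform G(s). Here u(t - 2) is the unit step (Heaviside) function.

By the second shifting theorem, L{u(t - c)·g(t - c)} = e^(-cs)·H(s) with c = 2 and H(s) = L{g(t)}.
L{cos(5t)} = s/(s^2 + 25).

G(s) = s*exp(-2*s)/(s^2 + 25)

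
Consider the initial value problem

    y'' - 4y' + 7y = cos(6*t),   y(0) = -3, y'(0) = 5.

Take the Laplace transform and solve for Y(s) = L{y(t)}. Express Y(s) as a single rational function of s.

Y(s) = (-3*s^3 + 17*s^2 - 107*s + 612)/(s^4 - 4*s^3 + 43*s^2 - 144*s + 252)

Apply the Laplace transform to the equation.
Using L{y''} = s^2 Y - s·y(0) - y'(0) and L{y'} = sY - y(0), with y(0) = -3, y'(0) = 5, the left side becomes (s^2 - 4*s + 7)Y - (-3*s + 17).
The right side is L{cos(6*t)} = s/(s^2 + 36).
So (s^2 - 4*s + 7)Y = s/(s^2 + 36) + (-3*s + 17).
Isolate Y and clear denominators.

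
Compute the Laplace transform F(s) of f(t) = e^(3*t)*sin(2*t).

F(s) = 2/((s - 3)^2 + 4)

L{sin(2t)} = 2/(s^2 + 4).
By the first shifting theorem, multiplying by e^(3t) replaces s with s - 3.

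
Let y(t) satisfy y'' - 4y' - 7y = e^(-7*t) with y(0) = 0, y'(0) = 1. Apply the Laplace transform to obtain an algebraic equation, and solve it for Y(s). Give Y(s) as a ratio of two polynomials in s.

Y(s) = (s + 8)/(s^3 + 3*s^2 - 35*s - 49)

Transform both sides with L{·}.
Using L{y''} = s^2 Y - s·y(0) - y'(0) and L{y'} = sY - y(0), with y(0) = 0, y'(0) = 1, the left side becomes (s^2 - 4*s - 7)Y - (1).
The right side is L{e^(-7*t)} = 1/(s + 7).
So (s^2 - 4*s - 7)Y = 1/(s + 7) + (1).
Isolate Y and clear denominators.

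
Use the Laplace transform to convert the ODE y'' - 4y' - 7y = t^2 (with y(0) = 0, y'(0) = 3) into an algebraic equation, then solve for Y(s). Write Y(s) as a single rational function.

Y(s) = (3*s^3 + 2)/(s^5 - 4*s^4 - 7*s^3)

Apply the Laplace transform to the equation.
With L{y''} = s^2 Y - s·y(0) - y'(0) and L{y'} = sY - y(0), with y(0) = 0, y'(0) = 3: the LHS transforms to (s^2 - 4*s - 7)Y - (3).
The right side is L{t^2} = 2/s^3.
So (s^2 - 4*s - 7)Y = 2/s^3 + (3).
Isolate Y and clear denominators.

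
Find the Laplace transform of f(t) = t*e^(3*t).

L{e^(3t)} = 1/(s - 3).
Then apply L{t·g(t)} = -d/ds[G(s)] with G(s) = 1/(s - 3):
differentiating 1 time and applying the sign gives (s - 3)^(-2).

(s - 3)^(-2)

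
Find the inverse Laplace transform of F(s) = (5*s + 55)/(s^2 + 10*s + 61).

Complete the square in the denominator: s^2 + 10*s + 61 = (s + 5)^2 + 6^2.
Split the numerator to match: 5*s + 55 = 5·(s + 5) + 5·6.
Invert each term: 5·(s + 5)/((s + 5)^2 + 36) ↔ 5e^(-5t)cos(6t); 5·6/((s + 5)^2 + 36) ↔ 5e^(-5t)sin(6t).

5*exp(-5*t)*sin(6*t) + 5*exp(-5*t)*cos(6*t)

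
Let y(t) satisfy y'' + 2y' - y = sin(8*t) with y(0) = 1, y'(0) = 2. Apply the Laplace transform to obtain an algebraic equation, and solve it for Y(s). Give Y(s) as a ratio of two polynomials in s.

Y(s) = (s^3 + 4*s^2 + 64*s + 264)/(s^4 + 2*s^3 + 63*s^2 + 128*s - 64)

Transform both sides with L{·}.
The derivative rules (L{y''} = s^2 Y - s·y(0) - y'(0) and L{y'} = sY - y(0), with y(0) = 1, y'(0) = 2) turn the left side into (s^2 + 2*s - 1)Y - (s + 4).
The right side is L{sin(8*t)} = 8/(s^2 + 64).
So (s^2 + 2*s - 1)Y = 8/(s^2 + 64) + (s + 4).
Solve for Y(s) and write it as one ratio of polynomials.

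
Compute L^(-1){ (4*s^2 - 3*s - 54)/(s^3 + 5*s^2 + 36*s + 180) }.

Factor the denominator: s^3 + 5*s^2 + 36*s + 180 = (s + 5)*(s^2 + 36).
Partial fraction decomposition gives [1/(s + 5)] + [3*s/(s^2 + 36)] + [-18/(s^2 + 36)].
Invert each term: 1/(s + 5) ↔ e^(-5t); 3·s/(s^2 + 36) ↔ 3cos(6t); -3·6/(s^2 + 36) ↔ -3sin(6t).

-3*sin(6*t) + 3*cos(6*t) + exp(-5*t)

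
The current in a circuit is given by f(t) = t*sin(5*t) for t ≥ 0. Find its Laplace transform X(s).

L{sin(5t)} = 5/(s^2 + 25).
Then apply L{t·g(t)} = -d/ds[G(s)] with G(s) = 5/(s^2 + 25):
differentiating 1 time and applying the sign gives 10*s/(s^2 + 25)^2.

X(s) = 10*s/(s^2 + 25)^2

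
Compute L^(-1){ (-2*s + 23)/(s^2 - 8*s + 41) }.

Complete the square in the denominator: s^2 - 8*s + 41 = (s - 4)^2 + 5^2.
Split the numerator to match: -2*s + 23 = -2·(s - 4) + 3·5.
Invert each term: -2·(s - 4)/((s - 4)^2 + 25) ↔ -2e^(4t)cos(5t); 3·5/((s - 4)^2 + 25) ↔ 3e^(4t)sin(5t).

3*exp(4*t)*sin(5*t) - 2*exp(4*t)*cos(5*t)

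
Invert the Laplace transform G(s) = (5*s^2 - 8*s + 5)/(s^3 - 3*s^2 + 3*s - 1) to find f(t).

Factor the denominator: s^3 - 3*s^2 + 3*s - 1 = (s - 1)^3.
Partial fraction decomposition gives [5/(s - 1)] + [2/(s - 1)^2] + [2/(s - 1)^3].
Invert each term: 5/(s - 1) ↔ 5e^(t); 2/(s - 1)^2 ↔ 2t·e^(t); 2/(s - 1)^3 ↔ (1)t^2·e^(t).

f(t) = t^2*exp(t) + 2*t*exp(t) + 5*exp(t)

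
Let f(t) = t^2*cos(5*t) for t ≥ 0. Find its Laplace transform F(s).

L{cos(5t)} = s/(s^2 + 25).
Then apply L{t^2·g(t)} = (-1)^2 d^2/ds^2[G(s)] with G(s) = s/(s^2 + 25):
differentiating 2 times and applying the sign gives 2*s*(s^2 - 75)/(s^2 + 25)^3.

F(s) = 2*s*(s^2 - 75)/(s^2 + 25)^3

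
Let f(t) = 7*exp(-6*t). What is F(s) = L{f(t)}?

L{7} = 7/s.
By the first shifting theorem, multiplying by e^(-6t) replaces s with s + 6.

F(s) = 7/(s + 6)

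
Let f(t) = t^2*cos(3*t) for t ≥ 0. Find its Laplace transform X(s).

X(s) = 2*s*(s^2 - 27)/(s^2 + 9)^3

L{cos(3t)} = s/(s^2 + 9).
Then apply L{t^2·g(t)} = (-1)^2 d^2/ds^2[G(s)] with G(s) = s/(s^2 + 9):
differentiating 2 times and applying the sign gives 2*s*(s^2 - 27)/(s^2 + 9)^3.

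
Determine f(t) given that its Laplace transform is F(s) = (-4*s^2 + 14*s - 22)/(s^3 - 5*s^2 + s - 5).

f(t) = -2*exp(5*t) + 4*sin(t) - 2*cos(t)

Factor the denominator: s^3 - 5*s^2 + s - 5 = (s - 5)*(s^2 + 1).
Partial fraction decomposition gives [-2/(s - 5)] + [-2*s/(s^2 + 1)] + [4/(s^2 + 1)].
Invert each term: -2/(s - 5) ↔ -2e^(5t); -2·s/(s^2 + 1) ↔ -2cos(t); 4·1/(s^2 + 1) ↔ 4sin(t).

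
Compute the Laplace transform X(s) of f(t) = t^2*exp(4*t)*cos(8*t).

X(s) = 2*(s - 4)*(s^2 - 8*s - 176)/(s^2 - 8*s + 80)^3

L{cos(8t)} = s/(s^2 + 64).
Multiplying by e^(4t) shifts s → s - 4, so L{exp(4*t)*cos(8*t)} = (s - 4)/((s - 4)^2 + 64).
Then apply L{t^2·g(t)} = (-1)^2 d^2/ds^2[G(s)] with G(s) = (s - 4)/((s - 4)^2 + 64):
differentiating 2 times and applying the sign gives 2*(s - 4)*(s^2 - 8*s - 176)/(s^2 - 8*s + 80)^3.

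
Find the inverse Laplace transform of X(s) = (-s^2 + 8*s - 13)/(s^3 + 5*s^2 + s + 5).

-2*sin(t) + 2*cos(t) - 3*exp(-5*t)

Factor the denominator: s^3 + 5*s^2 + s + 5 = (s + 5)*(s^2 + 1).
Partial fraction decomposition gives [-3/(s + 5)] + [2*s/(s^2 + 1)] + [-2/(s^2 + 1)].
Invert each term: -3/(s + 5) ↔ -3e^(-5t); 2·s/(s^2 + 1) ↔ 2cos(t); -2·1/(s^2 + 1) ↔ -2sin(t).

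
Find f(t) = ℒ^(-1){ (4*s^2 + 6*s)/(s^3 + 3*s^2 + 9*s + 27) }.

Factor the denominator: s^3 + 3*s^2 + 9*s + 27 = (s + 3)*(s^2 + 9).
Partial fraction decomposition gives [1/(s + 3)] + [3*s/(s^2 + 9)] + [-3/(s^2 + 9)].
Invert each term: 1/(s + 3) ↔ e^(-3t); 3·s/(s^2 + 9) ↔ 3cos(3t); -1·3/(s^2 + 9) ↔ -sin(3t).

f(t) = -sin(3*t) + 3*cos(3*t) + exp(-3*t)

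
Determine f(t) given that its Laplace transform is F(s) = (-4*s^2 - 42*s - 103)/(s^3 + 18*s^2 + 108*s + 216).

Factor the denominator: s^3 + 18*s^2 + 108*s + 216 = (s + 6)^3.
Partial fraction decomposition gives [-4/(s + 6)] + [6/(s + 6)^2] + [5/(s + 6)^3].
Invert each term: -4/(s + 6) ↔ -4e^(-6t); 6/(s + 6)^2 ↔ 6t·e^(-6t); 5/(s + 6)^3 ↔ (5/2)t^2·e^(-6t).

f(t) = 5*t^2*exp(-6*t)/2 + 6*t*exp(-6*t) - 4*exp(-6*t)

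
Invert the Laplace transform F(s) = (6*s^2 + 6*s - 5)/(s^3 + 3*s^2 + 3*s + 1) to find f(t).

Factor the denominator: s^3 + 3*s^2 + 3*s + 1 = (s + 1)^3.
Partial fraction decomposition gives [6/(s + 1)] + [-6/(s + 1)^2] + [-5/(s + 1)^3].
Invert each term: 6/(s + 1) ↔ 6e^(-t); -6/(s + 1)^2 ↔ -6t·e^(-t); -5/(s + 1)^3 ↔ (-5/2)t^2·e^(-t).

f(t) = -5*t^2*exp(-t)/2 - 6*t*exp(-t) + 6*exp(-t)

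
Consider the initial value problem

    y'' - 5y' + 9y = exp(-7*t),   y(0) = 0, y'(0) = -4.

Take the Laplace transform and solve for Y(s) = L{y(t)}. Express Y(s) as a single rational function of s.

Y(s) = (-4*s - 27)/(s^3 + 2*s^2 - 26*s + 63)

Apply the Laplace transform to the equation.
The derivative rules (L{y''} = s^2 Y - s·y(0) - y'(0) and L{y'} = sY - y(0), with y(0) = 0, y'(0) = -4) turn the left side into (s^2 - 5*s + 9)Y - (-4).
The right side is L{exp(-7*t)} = 1/(s + 7).
So (s^2 - 5*s + 9)Y = 1/(s + 7) + (-4).
Divide through and combine into a single rational function.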